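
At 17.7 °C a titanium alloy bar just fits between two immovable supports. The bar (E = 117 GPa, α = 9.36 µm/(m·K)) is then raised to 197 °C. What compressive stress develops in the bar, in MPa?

ΔT = 179.3 K. Constrained thermal stress σ = E·α·ΔT = 117.0×10³ MPa × 9.36×10⁻⁶ × 179.3 = 196 MPa (compressive).

196 MPa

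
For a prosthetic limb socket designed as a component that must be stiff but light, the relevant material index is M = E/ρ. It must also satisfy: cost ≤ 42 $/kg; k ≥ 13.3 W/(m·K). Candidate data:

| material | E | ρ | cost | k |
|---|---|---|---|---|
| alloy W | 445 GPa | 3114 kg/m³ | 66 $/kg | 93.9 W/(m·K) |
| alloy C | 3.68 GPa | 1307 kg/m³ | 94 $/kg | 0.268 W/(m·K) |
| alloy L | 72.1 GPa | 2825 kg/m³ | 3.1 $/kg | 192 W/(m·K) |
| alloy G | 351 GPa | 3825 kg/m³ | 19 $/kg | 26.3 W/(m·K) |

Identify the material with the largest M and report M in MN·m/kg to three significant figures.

Screen on constraints: cost ≤ 42 $/kg; k ≥ 13.3 W/(m·K). Survivors: alloy L, alloy G.
Evaluate M for each candidate:
  alloy G: M = 91.8 MN·m/kg
  alloy L: M = 25.5 MN·m/kg
Alloy G has the largest M.

alloy G, M = 91.8 MN·m/kg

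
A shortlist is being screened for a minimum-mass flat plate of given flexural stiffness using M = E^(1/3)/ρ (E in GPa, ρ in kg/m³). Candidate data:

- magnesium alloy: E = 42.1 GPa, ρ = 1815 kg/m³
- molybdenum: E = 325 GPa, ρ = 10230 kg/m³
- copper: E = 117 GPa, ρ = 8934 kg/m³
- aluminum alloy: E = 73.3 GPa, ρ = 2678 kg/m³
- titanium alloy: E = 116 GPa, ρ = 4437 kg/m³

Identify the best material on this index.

Per-candidate index values:
  magnesium alloy: M = 1.92×10⁻³
  aluminum alloy: M = 1.56×10⁻³
  titanium alloy: M = 1.10×10⁻³
  molybdenum: M = 0.672×10⁻³
  copper: M = 0.547×10⁻³
Highest index: magnesium alloy.

magnesium alloy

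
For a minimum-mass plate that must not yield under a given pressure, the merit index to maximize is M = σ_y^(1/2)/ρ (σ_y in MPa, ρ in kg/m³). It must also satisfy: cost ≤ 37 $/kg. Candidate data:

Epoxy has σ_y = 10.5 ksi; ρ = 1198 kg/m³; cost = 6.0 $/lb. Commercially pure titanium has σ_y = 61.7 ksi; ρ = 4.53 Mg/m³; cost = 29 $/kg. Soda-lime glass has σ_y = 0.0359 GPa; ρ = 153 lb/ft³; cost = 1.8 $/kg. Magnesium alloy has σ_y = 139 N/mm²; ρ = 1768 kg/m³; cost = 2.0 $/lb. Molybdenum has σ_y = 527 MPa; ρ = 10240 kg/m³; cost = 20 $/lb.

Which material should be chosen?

epoxy

Screen on constraints: cost ≤ 37 $/kg. Survivors: epoxy, commercially pure titanium, soda-lime glass, magnesium alloy.
Convert each candidate to consistent units, then evaluate M:
  epoxy: σ_y = 72.39 MPa, ρ = 1198 kg/m³
  commercially pure titanium: σ_y = 425.4 MPa, ρ = 4530 kg/m³
  soda-lime glass: σ_y = 35.90 MPa, ρ = 2451 kg/m³
  magnesium alloy: σ_y = 139.0 MPa, ρ = 1768 kg/m³
  epoxy: M = 7.10×10⁻³
  magnesium alloy: M = 6.67×10⁻³
  commercially pure titanium: M = 4.55×10⁻³
  soda-lime glass: M = 2.44×10⁻³
Epoxy has the largest M.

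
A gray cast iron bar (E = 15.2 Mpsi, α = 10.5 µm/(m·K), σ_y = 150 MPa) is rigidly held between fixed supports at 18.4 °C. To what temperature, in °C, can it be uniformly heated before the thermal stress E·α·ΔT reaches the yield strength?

155 °C

E = 15.2 Mpsi = 104.8 GPa.
E·α·ΔT = 150.0 MPa ⇒ ΔT = 150.0 / (104.8×10³ × 10.5×10⁻⁶) = 136.3 K.
T = 18.4 + 136.3 = 154.7 °C.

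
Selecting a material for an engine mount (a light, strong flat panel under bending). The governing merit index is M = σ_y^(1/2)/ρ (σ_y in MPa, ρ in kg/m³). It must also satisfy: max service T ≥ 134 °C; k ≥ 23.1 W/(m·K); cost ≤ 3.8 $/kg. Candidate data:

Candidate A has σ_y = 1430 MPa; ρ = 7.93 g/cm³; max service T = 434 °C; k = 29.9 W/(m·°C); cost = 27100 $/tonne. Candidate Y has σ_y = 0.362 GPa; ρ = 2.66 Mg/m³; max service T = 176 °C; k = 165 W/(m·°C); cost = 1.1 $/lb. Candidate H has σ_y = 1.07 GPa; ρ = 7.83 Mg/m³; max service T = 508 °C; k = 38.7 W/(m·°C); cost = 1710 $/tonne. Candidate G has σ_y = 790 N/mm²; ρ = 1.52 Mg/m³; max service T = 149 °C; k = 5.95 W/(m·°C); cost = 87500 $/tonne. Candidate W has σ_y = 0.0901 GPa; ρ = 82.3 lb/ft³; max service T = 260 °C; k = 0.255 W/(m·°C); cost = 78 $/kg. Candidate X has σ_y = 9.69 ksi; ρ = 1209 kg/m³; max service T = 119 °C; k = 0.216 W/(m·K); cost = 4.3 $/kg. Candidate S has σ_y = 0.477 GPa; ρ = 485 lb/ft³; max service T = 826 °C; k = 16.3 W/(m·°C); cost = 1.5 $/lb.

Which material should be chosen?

Screen on constraints: max service T ≥ 134 °C; k ≥ 23.1 W/(m·K); cost ≤ 3.8 $/kg. Survivors: candidate Y, candidate H.
Convert each candidate to consistent units, then evaluate M:
  candidate Y: σ_y = 362.0 MPa, ρ = 2660 kg/m³
  candidate H: σ_y = 1070 MPa, ρ = 7830 kg/m³
  candidate Y: M = 7.15×10⁻³
  candidate H: M = 4.18×10⁻³
Candidate Y ranks first.

candidate Y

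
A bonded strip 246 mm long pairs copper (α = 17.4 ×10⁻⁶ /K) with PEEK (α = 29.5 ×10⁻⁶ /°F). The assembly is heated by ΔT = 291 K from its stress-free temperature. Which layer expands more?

PEEK

PEEK: α = 29.5×10⁻⁶/°F × 9/5 = 53.1×10⁻⁶/K.
α(copper) = 17.4×10⁻⁶/K vs α(PEEK) = 53.1×10⁻⁶/K.
Higher α expands more for the same ΔT: PEEK.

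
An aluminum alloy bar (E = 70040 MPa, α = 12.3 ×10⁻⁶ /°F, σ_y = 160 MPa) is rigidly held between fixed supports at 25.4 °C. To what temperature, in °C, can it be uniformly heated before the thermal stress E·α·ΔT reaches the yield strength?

E = 70040 MPa = 70.04 GPa.
α = 12.3×10⁻⁶/°F × 9/5 = 22.1×10⁻⁶/K.
E·α·ΔT = 160.0 MPa ⇒ ΔT = 160.0 / (70.04×10³ × 22.1×10⁻⁶) = 103.2 K.
T = 25.4 + 103.2 = 128.6 °C.

129 °C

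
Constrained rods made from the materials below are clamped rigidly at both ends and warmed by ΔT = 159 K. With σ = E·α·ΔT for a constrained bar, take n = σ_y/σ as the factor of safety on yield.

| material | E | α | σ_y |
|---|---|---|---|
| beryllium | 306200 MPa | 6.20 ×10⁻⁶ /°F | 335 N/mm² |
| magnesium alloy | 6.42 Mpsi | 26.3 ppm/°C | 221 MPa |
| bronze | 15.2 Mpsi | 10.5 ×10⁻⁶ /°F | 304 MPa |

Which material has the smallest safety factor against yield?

beryllium

Per material, after unit conversion:
  beryllium: E = 306.2, α = 11.2, σ_y = 335.0 → σ = 543 MPa, n = 0.617
  magnesium alloy: E = 44.26, α = 26.3, σ_y = 221.0 → σ = 185 MPa, n = 1.19
  bronze: E = 104.8, α = 18.9, σ_y = 304.0 → σ = 315 MPa, n = 0.965
Beryllium has the lowest safety factor, n = 0.617.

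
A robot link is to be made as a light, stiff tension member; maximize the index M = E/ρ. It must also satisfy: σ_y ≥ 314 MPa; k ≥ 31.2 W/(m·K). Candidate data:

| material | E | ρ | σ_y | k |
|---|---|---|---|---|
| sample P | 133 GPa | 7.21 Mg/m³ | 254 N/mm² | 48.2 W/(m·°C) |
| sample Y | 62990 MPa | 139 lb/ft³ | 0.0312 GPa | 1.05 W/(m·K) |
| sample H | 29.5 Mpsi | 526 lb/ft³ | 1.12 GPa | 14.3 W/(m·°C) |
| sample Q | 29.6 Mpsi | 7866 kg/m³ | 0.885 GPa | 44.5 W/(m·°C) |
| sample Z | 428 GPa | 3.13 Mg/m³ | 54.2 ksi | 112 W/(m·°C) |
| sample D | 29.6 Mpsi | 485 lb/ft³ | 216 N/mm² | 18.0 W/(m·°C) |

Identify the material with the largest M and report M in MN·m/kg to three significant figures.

sample Z, M = 137 MN·m/kg

Screen on constraints: σ_y ≥ 314 MPa; k ≥ 31.2 W/(m·K). Survivors: sample Q, sample Z.
After converting to SI:
  sample Q: E = 204.1 GPa, ρ = 7866 kg/m³
  sample Z: E = 428.0 GPa, ρ = 3130 kg/m³
  sample Z: M = 137 MN·m/kg
  sample Q: M = 25.9 MN·m/kg
The maximum is for sample Z.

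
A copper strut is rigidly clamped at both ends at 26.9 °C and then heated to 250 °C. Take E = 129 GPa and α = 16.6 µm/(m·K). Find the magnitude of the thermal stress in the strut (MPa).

478 MPa

ΔT = 223.1 K. Constrained thermal stress σ = E·α·ΔT = 129.0×10³ MPa × 16.6×10⁻⁶ × 223.1 = 478 MPa (compressive).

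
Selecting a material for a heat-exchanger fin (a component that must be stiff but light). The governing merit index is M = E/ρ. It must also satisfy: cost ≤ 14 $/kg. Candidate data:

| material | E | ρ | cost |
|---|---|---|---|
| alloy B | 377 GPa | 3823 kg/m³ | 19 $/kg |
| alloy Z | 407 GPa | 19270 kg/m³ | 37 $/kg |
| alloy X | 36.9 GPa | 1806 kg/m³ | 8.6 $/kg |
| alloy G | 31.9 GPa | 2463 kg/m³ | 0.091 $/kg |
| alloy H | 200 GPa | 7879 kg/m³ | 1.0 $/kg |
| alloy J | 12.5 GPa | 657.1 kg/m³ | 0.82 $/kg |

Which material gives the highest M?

alloy H

Screen on constraints: cost ≤ 14 $/kg. Survivors: alloy X, alloy G, alloy H, alloy J.
Per-candidate index values:
  alloy H: M = 25.4 MN·m/kg
  alloy X: M = 20.4 MN·m/kg
  alloy J: M = 19.0 MN·m/kg
  alloy G: M = 13.0 MN·m/kg
The maximum is for alloy H.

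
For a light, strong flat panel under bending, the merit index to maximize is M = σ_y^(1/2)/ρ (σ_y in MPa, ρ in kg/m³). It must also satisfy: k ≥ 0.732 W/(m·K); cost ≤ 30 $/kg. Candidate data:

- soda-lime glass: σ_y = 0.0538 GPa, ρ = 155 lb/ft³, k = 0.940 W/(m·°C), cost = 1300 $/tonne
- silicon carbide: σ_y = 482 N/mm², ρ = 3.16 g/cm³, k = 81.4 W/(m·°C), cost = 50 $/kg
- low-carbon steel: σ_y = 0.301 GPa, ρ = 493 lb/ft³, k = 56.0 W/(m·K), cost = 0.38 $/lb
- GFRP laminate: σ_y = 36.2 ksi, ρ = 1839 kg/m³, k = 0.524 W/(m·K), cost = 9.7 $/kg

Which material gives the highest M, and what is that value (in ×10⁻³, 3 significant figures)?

soda-lime glass, M = 2.95×10⁻³

Screen on constraints: k ≥ 0.732 W/(m·K); cost ≤ 30 $/kg. Survivors: soda-lime glass, low-carbon steel.
In SI units:
  soda-lime glass: σ_y = 53.80 MPa, ρ = 2483 kg/m³
  low-carbon steel: σ_y = 301.0 MPa, ρ = 7897 kg/m³
  soda-lime glass: M = 2.95×10⁻³
  low-carbon steel: M = 2.20×10⁻³
Soda-lime glass ranks first.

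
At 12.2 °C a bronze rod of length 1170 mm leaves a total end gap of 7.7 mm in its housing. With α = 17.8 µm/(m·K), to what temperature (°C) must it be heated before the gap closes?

382 °C

α·L₀·ΔT = 7.7 mm ⇒ ΔT = 7.7 / (17.8×10⁻⁶ × 1170.0) = 369.7 K.
T = 12.2 + 369.7 = 381.9 °C.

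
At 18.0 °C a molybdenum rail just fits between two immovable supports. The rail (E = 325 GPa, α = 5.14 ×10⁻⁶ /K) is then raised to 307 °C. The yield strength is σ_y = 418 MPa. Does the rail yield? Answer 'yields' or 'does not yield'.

yields

ΔT = 289.0 K. Constrained thermal stress σ = E·α·ΔT = 325.0×10³ MPa × 5.14×10⁻⁶ × 289.0 = 483 MPa (compressive).
Compare to σ_y = 418 MPa: σ ≥ σ_y, so it yields.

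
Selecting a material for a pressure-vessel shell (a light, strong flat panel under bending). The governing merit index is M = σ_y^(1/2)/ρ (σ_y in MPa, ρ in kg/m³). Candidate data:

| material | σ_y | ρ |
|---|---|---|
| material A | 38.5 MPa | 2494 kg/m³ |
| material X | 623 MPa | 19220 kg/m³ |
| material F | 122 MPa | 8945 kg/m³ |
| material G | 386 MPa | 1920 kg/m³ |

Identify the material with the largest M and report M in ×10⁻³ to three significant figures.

Computing M directly (units already consistent):
  material G: M = 10.2×10⁻³
  material A: M = 2.49×10⁻³
  material X: M = 1.30×10⁻³
  material F: M = 1.23×10⁻³
Material G has the largest M.

material G, M = 10.2×10⁻³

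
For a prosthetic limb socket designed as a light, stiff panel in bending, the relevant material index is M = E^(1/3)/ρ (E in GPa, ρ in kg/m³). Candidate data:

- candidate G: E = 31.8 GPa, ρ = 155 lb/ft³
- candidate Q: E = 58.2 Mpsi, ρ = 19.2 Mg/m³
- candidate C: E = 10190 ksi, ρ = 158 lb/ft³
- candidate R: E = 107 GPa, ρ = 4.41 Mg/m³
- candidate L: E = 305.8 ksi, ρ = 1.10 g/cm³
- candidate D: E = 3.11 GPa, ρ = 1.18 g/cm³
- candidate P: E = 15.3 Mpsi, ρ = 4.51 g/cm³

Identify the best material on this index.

In SI units:
  candidate G: E = 31.80 GPa, ρ = 2483 kg/m³
  candidate Q: E = 401.3 GPa, ρ = 19200 kg/m³
  candidate C: E = 70.26 GPa, ρ = 2531 kg/m³
  candidate R: E = 107.0 GPa, ρ = 4410 kg/m³
  candidate L: E = 2.108 GPa, ρ = 1100 kg/m³
  candidate D: E = 3.110 GPa, ρ = 1180 kg/m³
  candidate P: E = 105.5 GPa, ρ = 4510 kg/m³
  candidate C: M = 1.63×10⁻³
  candidate G: M = 1.28×10⁻³
  candidate D: M = 1.24×10⁻³
  candidate L: M = 1.17×10⁻³
  candidate R: M = 1.08×10⁻³
  candidate P: M = 1.05×10⁻³
  candidate Q: M = 0.384×10⁻³
The maximum is for candidate C.

candidate C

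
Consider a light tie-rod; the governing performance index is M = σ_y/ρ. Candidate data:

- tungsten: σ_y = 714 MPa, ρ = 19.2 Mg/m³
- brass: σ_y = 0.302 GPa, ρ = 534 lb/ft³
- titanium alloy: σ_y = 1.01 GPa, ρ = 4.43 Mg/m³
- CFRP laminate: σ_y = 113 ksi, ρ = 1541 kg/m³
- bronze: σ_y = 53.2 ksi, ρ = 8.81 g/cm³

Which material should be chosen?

Putting every candidate on a common basis:
  tungsten: σ_y = 714.0 MPa, ρ = 19200 kg/m³
  brass: σ_y = 302.0 MPa, ρ = 8554 kg/m³
  titanium alloy: σ_y = 1010 MPa, ρ = 4430 kg/m³
  CFRP laminate: σ_y = 779.1 MPa, ρ = 1541 kg/m³
  bronze: σ_y = 366.8 MPa, ρ = 8810 kg/m³
  CFRP laminate: M = 506 kN·m/kg
  titanium alloy: M = 228 kN·m/kg
  bronze: M = 41.6 kN·m/kg
  tungsten: M = 37.2 kN·m/kg
  brass: M = 35.3 kN·m/kg
CFRP laminate ranks first.

CFRP laminate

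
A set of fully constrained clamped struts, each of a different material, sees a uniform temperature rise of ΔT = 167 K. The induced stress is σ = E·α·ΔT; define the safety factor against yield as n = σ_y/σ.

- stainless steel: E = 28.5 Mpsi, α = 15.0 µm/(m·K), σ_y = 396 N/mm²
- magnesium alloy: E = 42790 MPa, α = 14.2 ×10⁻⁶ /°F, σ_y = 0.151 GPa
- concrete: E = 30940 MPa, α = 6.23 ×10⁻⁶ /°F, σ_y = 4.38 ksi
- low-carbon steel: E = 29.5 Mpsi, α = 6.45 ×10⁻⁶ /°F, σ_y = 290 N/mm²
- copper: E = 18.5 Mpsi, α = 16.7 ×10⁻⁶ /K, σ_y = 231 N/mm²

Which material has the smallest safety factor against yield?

concrete

Per material, after unit conversion:
  stainless steel: E = 196.5, α = 15.0, σ_y = 396.0 → σ = 492 MPa, n = 0.804
  magnesium alloy: E = 42.79, α = 25.6, σ_y = 151.0 → σ = 183 MPa, n = 0.827
  concrete: E = 30.94, α = 11.2, σ_y = 30.20 → σ = 57.9 MPa, n = 0.521
  low-carbon steel: E = 203.4, α = 11.6, σ_y = 290.0 → σ = 394 MPa, n = 0.735
  copper: E = 127.6, α = 16.7, σ_y = 231.0 → σ = 356 MPa, n = 0.649
Concrete has the lowest safety factor, n = 0.521.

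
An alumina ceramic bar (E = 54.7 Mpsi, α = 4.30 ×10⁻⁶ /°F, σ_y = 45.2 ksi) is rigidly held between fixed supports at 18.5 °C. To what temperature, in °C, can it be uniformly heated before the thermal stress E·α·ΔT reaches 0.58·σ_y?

80.4 °C

E = 54.7 Mpsi = 377.1 GPa.
α = 4.30×10⁻⁶/°F × 9/5 = 7.74×10⁻⁶/K.
σ_y = 45.2 ksi = 311.6 MPa.
E·α·ΔT = 180.8 MPa ⇒ ΔT = 180.8 / (377.1×10³ × 7.74×10⁻⁶) = 61.92 K.
T = 18.5 + 61.92 = 80.42 °C.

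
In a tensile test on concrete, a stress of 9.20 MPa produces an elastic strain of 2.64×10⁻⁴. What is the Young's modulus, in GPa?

34.8 GPa

E = σ/ε = 9.20 MPa / 2.64×10⁻⁴ = 34850 MPa = 34.8 GPa.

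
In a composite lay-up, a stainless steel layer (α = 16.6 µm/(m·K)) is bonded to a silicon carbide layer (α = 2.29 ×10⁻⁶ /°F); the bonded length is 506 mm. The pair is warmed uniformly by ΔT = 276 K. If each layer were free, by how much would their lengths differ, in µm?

1740 µm

silicon carbide: α = 2.29×10⁻⁶/°F × 9/5 = 4.12×10⁻⁶/K.
Δα = |16.6 − 4.12|×10⁻⁶/K = 12.5×10⁻⁶/K.
ΔL_mismatch = Δα·L·ΔT = 12.5×10⁻⁶ × 506.0 mm × 276.0 K = 1740 µm.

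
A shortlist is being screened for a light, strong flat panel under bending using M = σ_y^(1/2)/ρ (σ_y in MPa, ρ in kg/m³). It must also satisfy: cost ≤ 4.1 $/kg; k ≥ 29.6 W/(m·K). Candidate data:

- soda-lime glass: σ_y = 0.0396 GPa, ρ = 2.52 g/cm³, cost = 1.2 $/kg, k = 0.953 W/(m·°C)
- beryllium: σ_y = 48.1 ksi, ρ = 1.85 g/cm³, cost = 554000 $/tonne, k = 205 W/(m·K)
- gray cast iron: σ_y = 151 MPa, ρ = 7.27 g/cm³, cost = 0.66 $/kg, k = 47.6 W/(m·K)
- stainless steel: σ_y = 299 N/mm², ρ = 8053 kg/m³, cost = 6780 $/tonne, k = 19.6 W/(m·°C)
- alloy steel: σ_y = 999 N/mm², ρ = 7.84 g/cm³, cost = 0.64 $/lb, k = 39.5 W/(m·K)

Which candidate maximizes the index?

Screen on constraints: cost ≤ 4.1 $/kg; k ≥ 29.6 W/(m·K). Survivors: gray cast iron, alloy steel.
In SI units:
  gray cast iron: σ_y = 151.0 MPa, ρ = 7270 kg/m³
  alloy steel: σ_y = 999.0 MPa, ρ = 7840 kg/m³
  alloy steel: M = 4.03×10⁻³
  gray cast iron: M = 1.69×10⁻³
Highest index: alloy steel.

alloy steel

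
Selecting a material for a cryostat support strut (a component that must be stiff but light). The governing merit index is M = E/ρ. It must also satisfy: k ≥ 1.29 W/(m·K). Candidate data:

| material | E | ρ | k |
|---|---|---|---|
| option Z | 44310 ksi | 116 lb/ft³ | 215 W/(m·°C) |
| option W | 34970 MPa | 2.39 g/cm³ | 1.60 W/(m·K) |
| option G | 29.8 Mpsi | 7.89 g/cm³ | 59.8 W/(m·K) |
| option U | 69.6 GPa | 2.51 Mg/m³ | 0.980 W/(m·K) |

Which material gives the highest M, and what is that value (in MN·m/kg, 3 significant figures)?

Screen on constraints: k ≥ 1.29 W/(m·K). Survivors: option Z, option W, option G.
In SI units:
  option Z: E = 305.5 GPa, ρ = 1858 kg/m³
  option W: E = 34.97 GPa, ρ = 2390 kg/m³
  option G: E = 205.5 GPa, ρ = 7890 kg/m³
  option Z: M = 164 MN·m/kg
  option G: M = 26.0 MN·m/kg
  option W: M = 14.6 MN·m/kg
The maximum is for option Z.

option Z, M = 164 MN·m/kg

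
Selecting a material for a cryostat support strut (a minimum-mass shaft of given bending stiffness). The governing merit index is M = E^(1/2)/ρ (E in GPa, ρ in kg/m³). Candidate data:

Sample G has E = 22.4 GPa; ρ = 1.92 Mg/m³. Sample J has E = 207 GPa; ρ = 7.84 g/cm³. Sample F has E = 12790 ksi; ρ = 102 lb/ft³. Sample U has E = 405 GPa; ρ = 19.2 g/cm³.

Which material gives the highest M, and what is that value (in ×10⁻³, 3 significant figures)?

Putting every candidate on a common basis:
  sample G: E = 22.40 GPa, ρ = 1920 kg/m³
  sample J: E = 207.0 GPa, ρ = 7840 kg/m³
  sample F: E = 88.18 GPa, ρ = 1634 kg/m³
  sample U: E = 405.0 GPa, ρ = 19200 kg/m³
  sample F: M = 5.75×10⁻³
  sample G: M = 2.47×10⁻³
  sample J: M = 1.84×10⁻³
  sample U: M = 1.05×10⁻³
The maximum is for sample F.

sample F, M = 5.75×10⁻³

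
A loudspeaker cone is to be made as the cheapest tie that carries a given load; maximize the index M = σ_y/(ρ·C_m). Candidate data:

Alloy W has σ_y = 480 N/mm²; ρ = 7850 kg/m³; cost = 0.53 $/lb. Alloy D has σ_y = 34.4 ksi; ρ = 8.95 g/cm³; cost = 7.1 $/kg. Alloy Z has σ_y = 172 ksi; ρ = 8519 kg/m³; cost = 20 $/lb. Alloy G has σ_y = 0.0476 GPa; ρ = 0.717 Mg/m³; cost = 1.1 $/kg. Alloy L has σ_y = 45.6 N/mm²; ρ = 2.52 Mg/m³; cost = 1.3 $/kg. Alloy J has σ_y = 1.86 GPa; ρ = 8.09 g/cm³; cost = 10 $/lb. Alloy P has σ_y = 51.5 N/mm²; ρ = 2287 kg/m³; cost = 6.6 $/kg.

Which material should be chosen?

alloy G

Putting every candidate on a common basis:
  alloy W: σ_y = 480.0 MPa, ρ = 7850 kg/m³, cost = 1.168 $/kg
  alloy D: σ_y = 237.2 MPa, ρ = 8950 kg/m³, cost = 7.100 $/kg
  alloy Z: σ_y = 1186 MPa, ρ = 8519 kg/m³, cost = 44.09 $/kg
  alloy G: σ_y = 47.60 MPa, ρ = 717.0 kg/m³, cost = 1.100 $/kg
  alloy L: σ_y = 45.60 MPa, ρ = 2520 kg/m³, cost = 1.300 $/kg
  alloy J: σ_y = 1860 MPa, ρ = 8090 kg/m³, cost = 22.05 $/kg
  alloy P: σ_y = 51.50 MPa, ρ = 2287 kg/m³, cost = 6.600 $/kg
  alloy G: M = 60.4 kN·m per $
  alloy W: M = 52.3 kN·m per $
  alloy L: M = 13.9 kN·m per $
  alloy J: M = 10.4 kN·m per $
  alloy D: M = 3.73 kN·m per $
  alloy P: M = 3.41 kN·m per $
  alloy Z: M = 3.16 kN·m per $
The maximum is for alloy G.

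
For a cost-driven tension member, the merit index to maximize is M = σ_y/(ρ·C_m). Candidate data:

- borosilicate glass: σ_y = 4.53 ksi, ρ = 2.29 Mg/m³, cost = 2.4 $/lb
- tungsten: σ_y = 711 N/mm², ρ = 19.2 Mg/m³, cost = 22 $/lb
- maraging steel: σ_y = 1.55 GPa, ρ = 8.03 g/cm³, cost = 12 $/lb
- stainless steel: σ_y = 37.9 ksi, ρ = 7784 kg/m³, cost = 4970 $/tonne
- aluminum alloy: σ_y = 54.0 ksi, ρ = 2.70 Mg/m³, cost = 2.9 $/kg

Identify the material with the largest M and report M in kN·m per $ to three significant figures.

In SI units:
  borosilicate glass: σ_y = 31.23 MPa, ρ = 2290 kg/m³, cost = 5.291 $/kg
  tungsten: σ_y = 711.0 MPa, ρ = 19200 kg/m³, cost = 48.50 $/kg
  maraging steel: σ_y = 1550 MPa, ρ = 8030 kg/m³, cost = 26.46 $/kg
  stainless steel: σ_y = 261.3 MPa, ρ = 7784 kg/m³, cost = 4.970 $/kg
  aluminum alloy: σ_y = 372.3 MPa, ρ = 2700 kg/m³, cost = 2.900 $/kg
  aluminum alloy: M = 47.6 kN·m per $
  maraging steel: M = 7.30 kN·m per $
  stainless steel: M = 6.75 kN·m per $
  borosilicate glass: M = 2.58 kN·m per $
  tungsten: M = 0.764 kN·m per $
The maximum is for aluminum alloy.

aluminum alloy, M = 47.6 kN·m per $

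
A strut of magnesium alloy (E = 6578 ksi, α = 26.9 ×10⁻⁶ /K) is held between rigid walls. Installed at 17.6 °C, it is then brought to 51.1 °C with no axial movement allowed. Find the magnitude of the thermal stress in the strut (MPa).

E = 6578 ksi = 45.35 GPa.
ΔT = 33.50 K. Constrained thermal stress σ = E·α·ΔT = 45.35×10³ MPa × 26.9×10⁻⁶ × 33.50 = 40.9 MPa (compressive).

40.9 MPa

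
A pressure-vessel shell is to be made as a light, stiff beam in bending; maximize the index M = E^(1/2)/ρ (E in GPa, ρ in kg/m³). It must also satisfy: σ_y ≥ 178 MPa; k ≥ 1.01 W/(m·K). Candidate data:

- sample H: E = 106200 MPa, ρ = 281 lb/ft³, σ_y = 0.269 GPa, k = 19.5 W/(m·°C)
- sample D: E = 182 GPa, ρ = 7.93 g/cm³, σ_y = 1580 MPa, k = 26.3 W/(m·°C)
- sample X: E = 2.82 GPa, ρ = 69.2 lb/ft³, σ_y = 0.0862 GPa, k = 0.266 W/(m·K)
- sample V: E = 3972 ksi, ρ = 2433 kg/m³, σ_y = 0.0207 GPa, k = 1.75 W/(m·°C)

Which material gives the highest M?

Screen on constraints: σ_y ≥ 178 MPa; k ≥ 1.01 W/(m·K). Survivors: sample H, sample D.
In SI units:
  sample H: E = 106.2 GPa, ρ = 4501 kg/m³
  sample D: E = 182.0 GPa, ρ = 7930 kg/m³
  sample H: M = 2.29×10⁻³
  sample D: M = 1.70×10⁻³
Sample H ranks first.

sample H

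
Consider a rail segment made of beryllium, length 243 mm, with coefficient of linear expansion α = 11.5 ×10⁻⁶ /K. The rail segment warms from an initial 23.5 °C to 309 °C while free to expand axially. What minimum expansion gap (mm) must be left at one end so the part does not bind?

0.798 mm

ΔT = 309 − 23.5 = 285.5 K.
ΔL = α·L₀·ΔT = 11.5×10⁻⁶ × 243 mm × 285.5 K = 0.798 mm.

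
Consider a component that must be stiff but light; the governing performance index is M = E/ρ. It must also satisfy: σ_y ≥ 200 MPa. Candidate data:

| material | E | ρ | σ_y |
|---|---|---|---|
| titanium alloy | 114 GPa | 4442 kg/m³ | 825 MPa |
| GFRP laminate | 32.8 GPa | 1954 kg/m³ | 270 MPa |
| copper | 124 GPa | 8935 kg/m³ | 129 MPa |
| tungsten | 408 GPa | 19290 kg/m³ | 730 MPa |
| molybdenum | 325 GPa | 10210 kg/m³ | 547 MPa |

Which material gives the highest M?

molybdenum

Screen on constraints: σ_y ≥ 200 MPa. Survivors: titanium alloy, GFRP laminate, tungsten, molybdenum.
Evaluate M for each candidate:
  molybdenum: M = 31.8 MN·m/kg
  titanium alloy: M = 25.7 MN·m/kg
  tungsten: M = 21.2 MN·m/kg
  GFRP laminate: M = 16.8 MN·m/kg
The maximum is for molybdenum.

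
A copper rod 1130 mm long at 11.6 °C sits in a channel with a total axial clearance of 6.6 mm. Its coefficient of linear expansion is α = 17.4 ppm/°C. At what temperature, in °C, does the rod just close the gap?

α·L₀·ΔT = 6.6 mm ⇒ ΔT = 6.6 / (17.4×10⁻⁶ × 1130.0) = 335.7 K.
T = 11.6 + 335.7 = 347.3 °C.

347 °C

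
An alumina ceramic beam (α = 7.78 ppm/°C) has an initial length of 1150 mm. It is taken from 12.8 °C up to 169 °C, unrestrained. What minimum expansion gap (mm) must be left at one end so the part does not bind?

1.40 mm

ΔT = 169 − 12.8 = 156.2 K.
ΔL = α·L₀·ΔT = 7.78×10⁻⁶ × 1150 mm × 156.2 K = 1.40 mm.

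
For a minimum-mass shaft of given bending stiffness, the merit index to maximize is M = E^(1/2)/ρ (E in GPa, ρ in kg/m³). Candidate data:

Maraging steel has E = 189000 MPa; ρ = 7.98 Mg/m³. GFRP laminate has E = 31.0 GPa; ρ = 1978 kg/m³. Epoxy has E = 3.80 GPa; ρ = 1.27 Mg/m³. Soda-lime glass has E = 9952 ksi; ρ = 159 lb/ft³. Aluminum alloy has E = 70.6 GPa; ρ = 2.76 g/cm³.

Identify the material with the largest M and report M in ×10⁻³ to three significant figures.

soda-lime glass, M = 3.25×10⁻³

After converting to SI:
  maraging steel: E = 189.0 GPa, ρ = 7980 kg/m³
  GFRP laminate: E = 31.00 GPa, ρ = 1978 kg/m³
  epoxy: E = 3.800 GPa, ρ = 1270 kg/m³
  soda-lime glass: E = 68.62 GPa, ρ = 2547 kg/m³
  aluminum alloy: E = 70.60 GPa, ρ = 2760 kg/m³
  soda-lime glass: M = 3.25×10⁻³
  aluminum alloy: M = 3.04×10⁻³
  GFRP laminate: M = 2.81×10⁻³
  maraging steel: M = 1.72×10⁻³
  epoxy: M = 1.53×10⁻³
Highest index: soda-lime glass.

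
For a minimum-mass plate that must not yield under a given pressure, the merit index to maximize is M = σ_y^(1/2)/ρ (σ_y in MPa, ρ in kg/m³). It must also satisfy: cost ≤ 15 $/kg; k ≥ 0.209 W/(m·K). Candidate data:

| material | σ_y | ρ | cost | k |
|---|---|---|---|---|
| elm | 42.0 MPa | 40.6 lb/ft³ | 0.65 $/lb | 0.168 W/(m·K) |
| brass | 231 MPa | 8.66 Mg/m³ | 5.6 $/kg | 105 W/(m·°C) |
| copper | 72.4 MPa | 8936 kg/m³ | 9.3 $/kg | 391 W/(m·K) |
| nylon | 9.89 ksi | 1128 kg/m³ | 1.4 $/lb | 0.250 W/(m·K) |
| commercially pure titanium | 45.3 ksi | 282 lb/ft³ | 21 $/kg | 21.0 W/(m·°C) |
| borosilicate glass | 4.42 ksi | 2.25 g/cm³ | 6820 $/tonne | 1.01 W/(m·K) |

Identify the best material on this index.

Screen on constraints: cost ≤ 15 $/kg; k ≥ 0.209 W/(m·K). Survivors: brass, copper, nylon, borosilicate glass.
Convert each candidate to consistent units, then evaluate M:
  brass: σ_y = 231.0 MPa, ρ = 8660 kg/m³
  copper: σ_y = 72.40 MPa, ρ = 8936 kg/m³
  nylon: σ_y = 68.19 MPa, ρ = 1128 kg/m³
  borosilicate glass: σ_y = 30.47 MPa, ρ = 2250 kg/m³
  nylon: M = 7.32×10⁻³
  borosilicate glass: M = 2.45×10⁻³
  brass: M = 1.76×10⁻³
  copper: M = 0.952×10⁻³
Nylon ranks first.

nylon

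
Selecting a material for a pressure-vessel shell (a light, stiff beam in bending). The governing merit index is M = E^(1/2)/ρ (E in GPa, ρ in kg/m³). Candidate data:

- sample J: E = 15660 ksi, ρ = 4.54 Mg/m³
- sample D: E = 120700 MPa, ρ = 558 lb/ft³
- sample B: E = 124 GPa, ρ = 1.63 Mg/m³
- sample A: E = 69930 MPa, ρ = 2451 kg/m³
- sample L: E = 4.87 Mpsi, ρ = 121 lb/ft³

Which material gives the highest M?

sample B

In SI units:
  sample J: E = 108.0 GPa, ρ = 4540 kg/m³
  sample D: E = 120.7 GPa, ρ = 8938 kg/m³
  sample B: E = 124.0 GPa, ρ = 1630 kg/m³
  sample A: E = 69.93 GPa, ρ = 2451 kg/m³
  sample L: E = 33.58 GPa, ρ = 1938 kg/m³
  sample B: M = 6.83×10⁻³
  sample A: M = 3.41×10⁻³
  sample L: M = 2.99×10⁻³
  sample J: M = 2.29×10⁻³
  sample D: M = 1.23×10⁻³
Sample B ranks first.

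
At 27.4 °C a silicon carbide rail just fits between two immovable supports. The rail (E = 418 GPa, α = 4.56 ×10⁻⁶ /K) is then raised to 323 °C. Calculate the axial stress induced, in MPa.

563 MPa

ΔT = 295.6 K. Constrained thermal stress σ = E·α·ΔT = 418.0×10³ MPa × 4.56×10⁻⁶ × 295.6 = 563 MPa (compressive).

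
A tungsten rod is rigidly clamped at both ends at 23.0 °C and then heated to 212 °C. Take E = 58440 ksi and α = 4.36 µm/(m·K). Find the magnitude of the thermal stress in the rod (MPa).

332 MPa

E = 58440 ksi = 402.9 GPa.
ΔT = 189.0 K. Constrained thermal stress σ = E·α·ΔT = 402.9×10³ MPa × 4.36×10⁻⁶ × 189.0 = 332 MPa (compressive).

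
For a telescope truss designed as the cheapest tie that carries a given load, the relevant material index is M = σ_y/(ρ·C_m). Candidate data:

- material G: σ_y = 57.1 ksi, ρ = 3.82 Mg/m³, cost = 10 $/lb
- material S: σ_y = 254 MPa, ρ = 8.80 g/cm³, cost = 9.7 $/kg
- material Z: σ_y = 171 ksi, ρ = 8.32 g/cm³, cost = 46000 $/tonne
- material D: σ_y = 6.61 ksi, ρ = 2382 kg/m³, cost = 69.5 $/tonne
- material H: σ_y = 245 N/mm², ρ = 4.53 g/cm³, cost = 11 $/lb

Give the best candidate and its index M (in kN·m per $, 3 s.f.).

material D, M = 275 kN·m per $

Normalizing units and computing the index:
  material G: σ_y = 393.7 MPa, ρ = 3820 kg/m³, cost = 22.05 $/kg
  material S: σ_y = 254.0 MPa, ρ = 8800 kg/m³, cost = 9.700 $/kg
  material Z: σ_y = 1179 MPa, ρ = 8320 kg/m³, cost = 46.00 $/kg
  material D: σ_y = 45.57 MPa, ρ = 2382 kg/m³, cost = 0.06950 $/kg
  material H: σ_y = 245.0 MPa, ρ = 4530 kg/m³, cost = 24.25 $/kg
  material D: M = 275 kN·m per $
  material G: M = 4.67 kN·m per $
  material Z: M = 3.08 kN·m per $
  material S: M = 2.98 kN·m per $
  material H: M = 2.23 kN·m per $
The maximum is for material D.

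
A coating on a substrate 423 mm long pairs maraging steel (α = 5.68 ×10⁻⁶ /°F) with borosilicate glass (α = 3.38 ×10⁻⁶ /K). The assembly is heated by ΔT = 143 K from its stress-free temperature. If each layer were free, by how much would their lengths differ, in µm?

414 µm

maraging steel: α = 5.68×10⁻⁶/°F × 9/5 = 10.2×10⁻⁶/K.
Δα = |10.2 − 3.38|×10⁻⁶/K = 6.84×10⁻⁶/K.
ΔL_mismatch = Δα·L·ΔT = 6.84×10⁻⁶ × 423.0 mm × 143.0 K = 414 µm.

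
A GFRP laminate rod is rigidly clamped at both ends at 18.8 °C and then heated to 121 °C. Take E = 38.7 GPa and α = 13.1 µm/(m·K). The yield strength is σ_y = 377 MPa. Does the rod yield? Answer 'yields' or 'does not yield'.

does not yield

ΔT = 102.2 K. Constrained thermal stress σ = E·α·ΔT = 38.70×10³ MPa × 13.1×10⁻⁶ × 102.2 = 51.8 MPa (compressive).
Compare to σ_y = 377 MPa: σ < σ_y, so it does not yield.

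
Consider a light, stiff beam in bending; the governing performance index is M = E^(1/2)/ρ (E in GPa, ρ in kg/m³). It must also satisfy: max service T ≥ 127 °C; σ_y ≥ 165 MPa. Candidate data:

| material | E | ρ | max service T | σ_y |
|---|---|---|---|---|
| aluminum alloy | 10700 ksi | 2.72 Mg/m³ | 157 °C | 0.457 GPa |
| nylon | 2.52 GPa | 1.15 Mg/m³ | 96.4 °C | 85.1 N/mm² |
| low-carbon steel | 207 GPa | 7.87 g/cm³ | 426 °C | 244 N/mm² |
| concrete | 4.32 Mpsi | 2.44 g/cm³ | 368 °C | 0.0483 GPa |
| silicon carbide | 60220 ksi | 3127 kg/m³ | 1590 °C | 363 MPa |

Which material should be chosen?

Screen on constraints: max service T ≥ 127 °C; σ_y ≥ 165 MPa. Survivors: aluminum alloy, low-carbon steel, silicon carbide.
Normalizing units and computing the index:
  aluminum alloy: E = 73.77 GPa, ρ = 2720 kg/m³
  low-carbon steel: E = 207.0 GPa, ρ = 7870 kg/m³
  silicon carbide: E = 415.2 GPa, ρ = 3127 kg/m³
  silicon carbide: M = 6.52×10⁻³
  aluminum alloy: M = 3.16×10⁻³
  low-carbon steel: M = 1.83×10⁻³
Silicon carbide has the largest M.

silicon carbide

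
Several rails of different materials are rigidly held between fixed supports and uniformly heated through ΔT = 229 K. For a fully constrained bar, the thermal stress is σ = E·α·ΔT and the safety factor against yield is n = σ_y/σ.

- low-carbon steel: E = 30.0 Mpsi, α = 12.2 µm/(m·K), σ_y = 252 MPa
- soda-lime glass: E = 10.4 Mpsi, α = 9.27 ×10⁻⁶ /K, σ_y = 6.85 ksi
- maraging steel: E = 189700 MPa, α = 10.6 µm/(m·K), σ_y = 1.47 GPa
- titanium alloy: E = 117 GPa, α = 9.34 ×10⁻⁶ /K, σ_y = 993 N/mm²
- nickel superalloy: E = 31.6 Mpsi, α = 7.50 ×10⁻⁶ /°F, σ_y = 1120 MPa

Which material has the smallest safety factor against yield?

soda-lime glass

With everything in SI (GPa, ×10⁻⁶/K, MPa):
  low-carbon steel: E = 206.8, α = 12.2, σ_y = 252.0 → σ = 578 MPa, n = 0.436
  soda-lime glass: E = 71.71, α = 9.27, σ_y = 47.23 → σ = 152 MPa, n = 0.310
  maraging steel: E = 189.7, α = 10.6, σ_y = 1470 → σ = 460 MPa, n = 3.19
  titanium alloy: E = 117.0, α = 9.34, σ_y = 993.0 → σ = 250 MPa, n = 3.97
  nickel superalloy: E = 217.9, α = 13.5, σ_y = 1120 → σ = 674 MPa, n = 1.66
The minimum is soda-lime glass at n = 0.310.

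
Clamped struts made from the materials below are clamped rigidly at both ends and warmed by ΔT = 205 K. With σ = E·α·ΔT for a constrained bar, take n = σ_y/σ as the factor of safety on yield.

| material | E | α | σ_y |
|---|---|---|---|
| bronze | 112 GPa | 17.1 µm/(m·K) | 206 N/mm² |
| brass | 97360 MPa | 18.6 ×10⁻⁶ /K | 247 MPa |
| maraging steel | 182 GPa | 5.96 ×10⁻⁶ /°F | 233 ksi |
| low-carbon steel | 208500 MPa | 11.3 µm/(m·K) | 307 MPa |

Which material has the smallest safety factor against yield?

Converting E to GPa, α to ×10⁻⁶/K, σ_y to MPa, then σ and n for each:
  bronze: E = 112.0, α = 17.1, σ_y = 206.0 → σ = 393 MPa, n = 0.525
  brass: E = 97.36, α = 18.6, σ_y = 247.0 → σ = 371 MPa, n = 0.665
  maraging steel: E = 182.0, α = 10.7, σ_y = 1606 → σ = 400 MPa, n = 4.01
  low-carbon steel: E = 208.5, α = 11.3, σ_y = 307.0 → σ = 483 MPa, n = 0.636
Smallest n: bronze with n = 0.525.

bronze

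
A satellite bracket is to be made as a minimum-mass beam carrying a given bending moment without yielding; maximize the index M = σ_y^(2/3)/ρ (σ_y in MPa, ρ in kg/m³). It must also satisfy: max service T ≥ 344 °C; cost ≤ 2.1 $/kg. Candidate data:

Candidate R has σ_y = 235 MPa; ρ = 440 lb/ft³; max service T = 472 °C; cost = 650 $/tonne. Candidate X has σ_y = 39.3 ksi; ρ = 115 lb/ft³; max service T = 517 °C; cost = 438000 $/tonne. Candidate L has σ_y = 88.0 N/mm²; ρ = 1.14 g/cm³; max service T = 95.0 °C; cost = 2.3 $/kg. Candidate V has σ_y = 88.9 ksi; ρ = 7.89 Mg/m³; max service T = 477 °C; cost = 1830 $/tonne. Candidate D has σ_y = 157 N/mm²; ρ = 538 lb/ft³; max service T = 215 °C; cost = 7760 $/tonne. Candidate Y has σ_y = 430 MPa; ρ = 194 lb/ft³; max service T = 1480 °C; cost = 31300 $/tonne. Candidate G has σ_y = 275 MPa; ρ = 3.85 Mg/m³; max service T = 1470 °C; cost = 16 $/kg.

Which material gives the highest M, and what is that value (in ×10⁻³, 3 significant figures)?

Screen on constraints: max service T ≥ 344 °C; cost ≤ 2.1 $/kg. Survivors: candidate R, candidate V.
Normalizing units and computing the index:
  candidate R: σ_y = 235.0 MPa, ρ = 7048 kg/m³
  candidate V: σ_y = 612.9 MPa, ρ = 7890 kg/m³
  candidate V: M = 9.15×10⁻³
  candidate R: M = 5.40×10⁻³
Candidate V ranks first.

candidate V, M = 9.15×10⁻³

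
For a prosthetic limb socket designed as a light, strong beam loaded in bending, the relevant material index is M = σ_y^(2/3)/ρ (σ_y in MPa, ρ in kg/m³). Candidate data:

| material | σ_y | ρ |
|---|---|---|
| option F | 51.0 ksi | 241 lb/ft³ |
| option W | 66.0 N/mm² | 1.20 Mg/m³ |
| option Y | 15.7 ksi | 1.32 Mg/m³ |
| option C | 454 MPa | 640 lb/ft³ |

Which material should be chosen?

Convert each candidate to consistent units, then evaluate M:
  option F: σ_y = 351.6 MPa, ρ = 3860 kg/m³
  option W: σ_y = 66.00 MPa, ρ = 1200 kg/m³
  option Y: σ_y = 108.2 MPa, ρ = 1320 kg/m³
  option C: σ_y = 454.0 MPa, ρ = 10250 kg/m³
  option Y: M = 17.2×10⁻³
  option W: M = 13.6×10⁻³
  option F: M = 12.9×10⁻³
  option C: M = 5.76×10⁻³
Option Y has the largest M.

option Y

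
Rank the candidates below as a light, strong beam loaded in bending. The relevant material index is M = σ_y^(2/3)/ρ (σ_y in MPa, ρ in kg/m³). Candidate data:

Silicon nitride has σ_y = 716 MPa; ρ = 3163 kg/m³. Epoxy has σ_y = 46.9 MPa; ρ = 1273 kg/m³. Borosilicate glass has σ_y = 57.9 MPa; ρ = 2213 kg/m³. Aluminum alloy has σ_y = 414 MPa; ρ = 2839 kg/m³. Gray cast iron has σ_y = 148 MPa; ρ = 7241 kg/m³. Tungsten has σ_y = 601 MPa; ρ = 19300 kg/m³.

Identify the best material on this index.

Evaluate M for each candidate:
  silicon nitride: M = 25.3×10⁻³
  aluminum alloy: M = 19.6×10⁻³
  epoxy: M = 10.2×10⁻³
  borosilicate glass: M = 6.76×10⁻³
  gray cast iron: M = 3.86×10⁻³
  tungsten: M = 3.69×10⁻³
Highest index: silicon nitride.

silicon nitride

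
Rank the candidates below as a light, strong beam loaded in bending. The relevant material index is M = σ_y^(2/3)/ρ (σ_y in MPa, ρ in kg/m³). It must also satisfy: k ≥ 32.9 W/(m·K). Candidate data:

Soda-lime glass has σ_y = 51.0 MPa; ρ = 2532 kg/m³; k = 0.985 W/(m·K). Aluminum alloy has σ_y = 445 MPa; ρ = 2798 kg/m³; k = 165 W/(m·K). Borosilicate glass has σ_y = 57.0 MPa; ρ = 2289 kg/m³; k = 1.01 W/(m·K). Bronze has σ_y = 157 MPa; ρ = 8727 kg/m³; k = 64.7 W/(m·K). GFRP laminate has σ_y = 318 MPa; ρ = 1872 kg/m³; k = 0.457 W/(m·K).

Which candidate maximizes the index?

Screen on constraints: k ≥ 32.9 W/(m·K). Survivors: aluminum alloy, bronze.
Per-candidate index values:
  aluminum alloy: M = 20.8×10⁻³
  bronze: M = 3.33×10⁻³
Aluminum alloy has the largest M.

aluminum alloy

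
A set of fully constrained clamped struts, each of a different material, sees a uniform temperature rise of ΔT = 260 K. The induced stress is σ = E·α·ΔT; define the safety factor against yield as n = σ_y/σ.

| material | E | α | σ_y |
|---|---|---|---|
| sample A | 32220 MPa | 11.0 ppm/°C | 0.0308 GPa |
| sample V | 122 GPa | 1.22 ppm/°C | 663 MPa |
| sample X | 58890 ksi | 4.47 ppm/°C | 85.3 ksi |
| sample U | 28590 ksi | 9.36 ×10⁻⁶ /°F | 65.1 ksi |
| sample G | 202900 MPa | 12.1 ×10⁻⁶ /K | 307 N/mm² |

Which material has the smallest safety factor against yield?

sample A

With everything in SI (GPa, ×10⁻⁶/K, MPa):
  sample A: E = 32.22, α = 11.0, σ_y = 30.80 → σ = 92.1 MPa, n = 0.334
  sample V: E = 122.0, α = 1.22, σ_y = 663.0 → σ = 38.7 MPa, n = 17.1
  sample X: E = 406.0, α = 4.47, σ_y = 588.1 → σ = 472 MPa, n = 1.25
  sample U: E = 197.1, α = 16.8, σ_y = 448.8 → σ = 863 MPa, n = 0.520
  sample G: E = 202.9, α = 12.1, σ_y = 307.0 → σ = 638 MPa, n = 0.481
Smallest n: sample A with n = 0.334.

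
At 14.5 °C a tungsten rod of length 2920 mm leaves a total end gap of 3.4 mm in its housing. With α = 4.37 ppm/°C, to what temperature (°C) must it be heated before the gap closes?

α·L₀·ΔT = 3.4 mm ⇒ ΔT = 3.4 / (4.37×10⁻⁶ × 2920.0) = 266.4 K.
T = 14.5 + 266.4 = 280.9 °C.

281 °C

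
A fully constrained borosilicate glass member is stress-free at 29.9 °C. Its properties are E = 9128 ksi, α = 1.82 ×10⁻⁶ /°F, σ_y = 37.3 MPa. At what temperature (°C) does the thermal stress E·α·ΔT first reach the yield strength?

211 °C

E = 9128 ksi = 62.94 GPa.
α = 1.82×10⁻⁶/°F × 9/5 = 3.28×10⁻⁶/K.
E·α·ΔT = 37.30 MPa ⇒ ΔT = 37.30 / (62.94×10³ × 3.28×10⁻⁶) = 180.9 K.
T = 29.9 + 180.9 = 210.8 °C.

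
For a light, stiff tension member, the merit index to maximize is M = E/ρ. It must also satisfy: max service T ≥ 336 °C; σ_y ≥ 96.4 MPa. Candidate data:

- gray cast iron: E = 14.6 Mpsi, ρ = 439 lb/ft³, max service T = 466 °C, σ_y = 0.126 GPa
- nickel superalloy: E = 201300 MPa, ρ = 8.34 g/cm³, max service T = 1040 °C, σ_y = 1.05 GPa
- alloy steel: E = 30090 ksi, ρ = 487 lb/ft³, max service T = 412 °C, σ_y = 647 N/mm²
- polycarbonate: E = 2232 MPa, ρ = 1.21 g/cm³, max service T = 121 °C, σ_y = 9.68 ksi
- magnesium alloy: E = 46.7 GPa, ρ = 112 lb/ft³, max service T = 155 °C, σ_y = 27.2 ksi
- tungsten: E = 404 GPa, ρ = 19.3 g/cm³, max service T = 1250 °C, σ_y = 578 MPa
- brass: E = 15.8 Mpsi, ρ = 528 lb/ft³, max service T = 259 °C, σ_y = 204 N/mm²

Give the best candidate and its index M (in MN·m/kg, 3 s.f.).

Screen on constraints: max service T ≥ 336 °C; σ_y ≥ 96.4 MPa. Survivors: gray cast iron, nickel superalloy, alloy steel, tungsten.
In SI units:
  gray cast iron: E = 100.7 GPa, ρ = 7032 kg/m³
  nickel superalloy: E = 201.3 GPa, ρ = 8340 kg/m³
  alloy steel: E = 207.5 GPa, ρ = 7801 kg/m³
  tungsten: E = 404.0 GPa, ρ = 19300 kg/m³
  alloy steel: M = 26.6 MN·m/kg
  nickel superalloy: M = 24.1 MN·m/kg
  tungsten: M = 20.9 MN·m/kg
  gray cast iron: M = 14.3 MN·m/kg
Highest index: alloy steel.

alloy steel, M = 26.6 MN·m/kg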